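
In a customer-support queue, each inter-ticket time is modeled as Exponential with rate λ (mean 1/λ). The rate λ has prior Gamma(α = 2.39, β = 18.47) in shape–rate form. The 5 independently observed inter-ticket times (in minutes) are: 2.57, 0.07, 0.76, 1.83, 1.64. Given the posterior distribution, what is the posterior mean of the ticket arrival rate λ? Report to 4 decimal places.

0.2916

With a Gamma(shape α, rate β) prior on the exponential rate λ, the posterior after n observations with total T = Σxᵢ is Gamma(α+n, β+T).
Sum of observations T = 6.87 minutes; n = 5.
Posterior: Gamma(2.39+5, 18.47+6.87) = Gamma(7.39, 25.34).
Posterior mean of λ = α/β = 7.39/25.34 = 0.2916.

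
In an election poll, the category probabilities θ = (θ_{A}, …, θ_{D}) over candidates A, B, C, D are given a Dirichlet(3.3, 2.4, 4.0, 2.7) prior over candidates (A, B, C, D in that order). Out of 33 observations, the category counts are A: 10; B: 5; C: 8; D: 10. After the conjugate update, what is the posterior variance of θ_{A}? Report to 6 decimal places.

The Dirichlet prior is conjugate to the Multinomial likelihood: each posterior αⱼ = prior αⱼ + observed count nⱼ.
Posterior concentration: (13.3, 7.4, 12.0, 12.7), total = 45.4.
Var[θ_j] = α_j(Σα−α_j)/((Σα)²(Σα+1)) = 13.3·32.1/(45.4²·46.4) = 0.004464.

0.004464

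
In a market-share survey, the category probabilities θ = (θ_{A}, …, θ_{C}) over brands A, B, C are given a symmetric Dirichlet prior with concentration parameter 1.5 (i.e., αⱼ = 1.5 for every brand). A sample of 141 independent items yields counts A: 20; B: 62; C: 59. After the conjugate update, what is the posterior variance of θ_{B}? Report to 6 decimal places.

The Dirichlet prior is conjugate to the Multinomial likelihood: each posterior αⱼ = prior αⱼ + observed count nⱼ.
Posterior concentration: (21.5, 63.5, 60.5), total = 145.5.
Var[θ_j] = α_j(Σα−α_j)/((Σα)²(Σα+1)) = 63.5·82.0/(145.5²·146.5) = 0.001679.

0.001679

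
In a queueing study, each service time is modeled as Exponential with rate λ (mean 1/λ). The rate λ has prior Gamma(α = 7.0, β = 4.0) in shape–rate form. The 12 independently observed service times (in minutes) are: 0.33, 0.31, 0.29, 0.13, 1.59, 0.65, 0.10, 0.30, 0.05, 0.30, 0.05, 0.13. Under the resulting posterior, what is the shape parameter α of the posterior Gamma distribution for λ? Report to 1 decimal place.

19.0

With a Gamma(shape α, rate β) prior on the exponential rate λ, the posterior after n observations with total T = Σxᵢ is Gamma(α+n, β+T).
Sum of observations T = 4.23 minutes; n = 12.
Posterior: Gamma(7.0+12, 4.0+4.23) = Gamma(19.0, 8.23).
Posterior α = 19.0.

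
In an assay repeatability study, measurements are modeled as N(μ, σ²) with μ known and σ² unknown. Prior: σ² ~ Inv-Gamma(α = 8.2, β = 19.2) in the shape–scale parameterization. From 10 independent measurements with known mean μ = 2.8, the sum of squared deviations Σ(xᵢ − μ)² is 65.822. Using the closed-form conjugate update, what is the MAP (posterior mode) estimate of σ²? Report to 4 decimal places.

3.6698

With known mean μ and an Inverse-Gamma(α, β) prior on σ², the Normal likelihood is conjugate: posterior is Inv-Gamma(α + n/2, β + Σ(xᵢ−μ)²/2).
Posterior: Inv-Gamma(8.2 + 10/2, 19.2 + 65.822/2) = Inv-Gamma(13.20, 52.1110).
Mode = β/(α+1) = 52.1110/14.20 = 3.6698.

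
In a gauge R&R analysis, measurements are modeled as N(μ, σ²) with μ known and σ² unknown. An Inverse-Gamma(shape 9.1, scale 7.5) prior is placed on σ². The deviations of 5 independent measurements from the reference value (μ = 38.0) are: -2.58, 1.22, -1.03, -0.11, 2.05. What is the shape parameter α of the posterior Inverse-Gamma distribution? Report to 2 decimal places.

With known mean μ and an Inverse-Gamma(α, β) prior on σ², the Normal likelihood is conjugate: posterior is Inv-Gamma(α + n/2, β + Σ(xᵢ−μ)²/2).
Σ(xᵢ−μ)² = (-2.58)² + (1.22)² + (-1.03)² + (-0.11)² + (2.05)² = 13.4203.
Posterior: Inv-Gamma(9.1 + 5/2, 7.5 + 13.4203/2) = Inv-Gamma(11.60, 14.21015).
Posterior α = 11.60.

11.60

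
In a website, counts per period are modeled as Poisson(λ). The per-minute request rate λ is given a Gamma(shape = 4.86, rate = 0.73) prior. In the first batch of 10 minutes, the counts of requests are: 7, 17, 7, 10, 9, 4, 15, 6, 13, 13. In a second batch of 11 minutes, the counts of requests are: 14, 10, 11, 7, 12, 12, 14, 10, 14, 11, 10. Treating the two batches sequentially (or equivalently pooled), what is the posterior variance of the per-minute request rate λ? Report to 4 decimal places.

0.4889

With a Gamma(shape α, rate β) prior, the Poisson likelihood is conjugate: the posterior is Gamma(α + ΣXᵢ, β + n).
Batch 1: sum of counts S = 101 over n = 10 minutes.
After batch 1: Gamma(α+S, β+n) = Gamma(4.86+101, 0.73+10) = Gamma(105.86, 10.73).
Batch 2: sum of counts S = 125 over n = 11 minutes.
After batch 2: Gamma(α+S, β+n) = Gamma(105.86+125, 10.73+11) = Gamma(230.86, 21.73).
Var = α/β² = 230.86/21.73² = 0.4889.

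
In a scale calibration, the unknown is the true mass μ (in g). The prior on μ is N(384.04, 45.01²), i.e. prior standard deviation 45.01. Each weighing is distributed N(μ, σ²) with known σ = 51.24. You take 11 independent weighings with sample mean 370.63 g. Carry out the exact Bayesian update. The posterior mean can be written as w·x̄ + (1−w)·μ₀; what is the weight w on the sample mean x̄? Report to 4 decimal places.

For Normal data with known variance σ², a Normal(μ₀, σ₀²) prior on μ is conjugate. Posterior precision = 1/σ₀² + n/σ²; posterior mean is the precision-weighted average of μ₀ and x̄.
σ₀² = 45.01² = 2025.9001, σ² = 51.24² = 2625.5376. Prior precision 1/σ₀² = 1/2025.9001; data precision n/σ² = 11/2625.5376.
w = (n/σ²)/(1/σ₀² + n/σ²) = n·σ₀²/(σ² + n·σ₀²) = 11·2025.9001/(2625.5376 + 11·2025.9001) = 22284.9011/24910.4387 = 0.8946.

0.8946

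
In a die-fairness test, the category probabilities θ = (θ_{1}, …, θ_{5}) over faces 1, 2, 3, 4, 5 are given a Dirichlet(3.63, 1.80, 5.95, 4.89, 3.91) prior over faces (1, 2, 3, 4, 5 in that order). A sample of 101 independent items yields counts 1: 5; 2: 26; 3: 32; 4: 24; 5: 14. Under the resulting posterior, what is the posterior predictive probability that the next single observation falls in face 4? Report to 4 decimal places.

0.2384

The Dirichlet prior is conjugate to the Multinomial likelihood: each posterior αⱼ = prior αⱼ + observed count nⱼ.
Posterior concentration: (8.63, 27.80, 37.95, 28.89, 17.91), total = 121.18.
P(next = 4 | data) = α_{4}/Σα = 0.2384.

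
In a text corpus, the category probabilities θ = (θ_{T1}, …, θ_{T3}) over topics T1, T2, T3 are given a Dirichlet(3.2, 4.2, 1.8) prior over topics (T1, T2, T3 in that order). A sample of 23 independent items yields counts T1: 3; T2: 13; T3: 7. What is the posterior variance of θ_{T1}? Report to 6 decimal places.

The Dirichlet prior is conjugate to the Multinomial likelihood: each posterior αⱼ = prior αⱼ + observed count nⱼ.
Posterior concentration: (6.2, 17.2, 8.8), total = 32.2.
Var[θ_j] = α_j(Σα−α_j)/((Σα)²(Σα+1)) = 6.2·26.0/(32.2²·33.2) = 0.004683.

0.004683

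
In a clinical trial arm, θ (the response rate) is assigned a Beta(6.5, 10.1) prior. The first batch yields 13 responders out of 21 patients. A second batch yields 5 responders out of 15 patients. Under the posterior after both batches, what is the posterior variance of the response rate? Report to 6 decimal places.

The Beta prior is conjugate to a Binomial/Bernoulli likelihood; the update adds successes to α and failures to β.
After batch 1: Beta(6.5+13, 10.1+8) = Beta(19.5, 18.1).
After batch 2: Beta(19.5+5, 18.1+10) = Beta(24.5, 28.1).
Var = αβ/((α+β)²(α+β+1)) = 24.5·28.1/(52.6²·53.6) = 0.004642.

0.004642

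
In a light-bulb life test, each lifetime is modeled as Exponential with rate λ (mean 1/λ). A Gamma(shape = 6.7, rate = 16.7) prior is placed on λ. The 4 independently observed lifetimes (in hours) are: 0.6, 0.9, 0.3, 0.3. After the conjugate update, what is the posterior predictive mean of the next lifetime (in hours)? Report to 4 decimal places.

With a Gamma(shape α, rate β) prior on the exponential rate λ, the posterior after n observations with total T = Σxᵢ is Gamma(α+n, β+T).
Sum of observations T = 2.1 hours; n = 4.
Posterior: Gamma(6.7+4, 16.7+2.1) = Gamma(10.7, 18.8).
The predictive distribution for the next observation is Lomax; its mean is β/(α−1) = 18.8/9.7 = 1.9381.

1.9381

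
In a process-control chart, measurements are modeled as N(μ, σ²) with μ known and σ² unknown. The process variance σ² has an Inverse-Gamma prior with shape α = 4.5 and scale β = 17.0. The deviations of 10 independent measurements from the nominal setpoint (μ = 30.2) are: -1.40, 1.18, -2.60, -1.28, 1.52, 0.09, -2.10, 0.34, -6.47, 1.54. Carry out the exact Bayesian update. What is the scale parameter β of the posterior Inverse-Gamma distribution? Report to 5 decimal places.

With known mean μ and an Inverse-Gamma(α, β) prior on σ², the Normal likelihood is conjugate: posterior is Inv-Gamma(α + n/2, β + Σ(xᵢ−μ)²/2).
Σ(xᵢ−μ)² = (-1.40)² + (1.18)² + (-2.60)² + (-1.28)² + (1.52)² + (0.09)² + (-2.10)² + (0.34)² + (-6.47)² + (1.54)² = 62.8274.
Posterior: Inv-Gamma(4.5 + 10/2, 17.0 + 62.8274/2) = Inv-Gamma(9.50, 48.41370).
Posterior β = 48.41370.

48.41370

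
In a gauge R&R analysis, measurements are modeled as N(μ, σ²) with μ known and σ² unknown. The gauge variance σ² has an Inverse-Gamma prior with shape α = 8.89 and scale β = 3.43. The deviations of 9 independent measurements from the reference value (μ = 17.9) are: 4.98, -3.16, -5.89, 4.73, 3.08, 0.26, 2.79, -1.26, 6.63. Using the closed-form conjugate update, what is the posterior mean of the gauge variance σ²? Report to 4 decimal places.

With known mean μ and an Inverse-Gamma(α, β) prior on σ², the Normal likelihood is conjugate: posterior is Inv-Gamma(α + n/2, β + Σ(xᵢ−μ)²/2).
Σ(xᵢ−μ)² = (4.98)² + (-3.16)² + (-5.89)² + (4.73)² + (3.08)² + (0.26)² + (2.79)² + (-1.26)² + (6.63)² = 154.7336.
Posterior: Inv-Gamma(8.89 + 9/2, 3.43 + 154.7336/2) = Inv-Gamma(13.39, 80.79680).
E[σ²|data] = β/(α−1) = 80.79680/12.39 = 6.5211.

6.5211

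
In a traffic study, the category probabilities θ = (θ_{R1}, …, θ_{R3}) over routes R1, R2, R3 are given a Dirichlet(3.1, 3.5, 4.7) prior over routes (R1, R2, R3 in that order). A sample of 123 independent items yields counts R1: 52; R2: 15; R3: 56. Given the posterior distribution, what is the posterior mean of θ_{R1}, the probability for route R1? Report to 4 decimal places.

0.4103

The Dirichlet prior is conjugate to the Multinomial likelihood: each posterior αⱼ = prior αⱼ + observed count nⱼ.
Posterior concentration: (55.1, 18.5, 60.7), total = 134.3.
E[θ_{R1}|data] = α_{R1}/Σα = 55.1/134.3 = 0.4103.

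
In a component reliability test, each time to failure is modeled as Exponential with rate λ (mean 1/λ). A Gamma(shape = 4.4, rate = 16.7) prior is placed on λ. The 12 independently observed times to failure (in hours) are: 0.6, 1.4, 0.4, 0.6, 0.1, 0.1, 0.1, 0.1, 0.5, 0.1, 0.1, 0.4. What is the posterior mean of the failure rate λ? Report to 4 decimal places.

With a Gamma(shape α, rate β) prior on the exponential rate λ, the posterior after n observations with total T = Σxᵢ is Gamma(α+n, β+T).
Sum of observations T = 4.5 hours; n = 12.
Posterior: Gamma(4.4+12, 16.7+4.5) = Gamma(16.4, 21.2).
Posterior mean of λ = α/β = 16.4/21.2 = 0.7736.

0.7736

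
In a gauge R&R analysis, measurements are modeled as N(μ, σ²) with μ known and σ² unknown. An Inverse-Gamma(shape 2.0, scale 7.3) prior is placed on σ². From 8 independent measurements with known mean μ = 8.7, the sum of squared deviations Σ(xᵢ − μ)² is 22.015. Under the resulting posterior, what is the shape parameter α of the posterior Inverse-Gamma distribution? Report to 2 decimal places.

6.00

With known mean μ and an Inverse-Gamma(α, β) prior on σ², the Normal likelihood is conjugate: posterior is Inv-Gamma(α + n/2, β + Σ(xᵢ−μ)²/2).
Posterior: Inv-Gamma(2.0 + 8/2, 7.3 + 22.015/2) = Inv-Gamma(6.00, 18.3075).
Posterior α = 6.00.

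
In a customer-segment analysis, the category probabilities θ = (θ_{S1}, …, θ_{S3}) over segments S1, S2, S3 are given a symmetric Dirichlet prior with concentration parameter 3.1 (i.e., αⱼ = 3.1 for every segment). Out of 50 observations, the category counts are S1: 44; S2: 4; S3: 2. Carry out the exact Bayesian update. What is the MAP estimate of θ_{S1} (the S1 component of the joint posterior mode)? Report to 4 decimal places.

0.8188

The Dirichlet prior is conjugate to the Multinomial likelihood: each posterior αⱼ = prior αⱼ + observed count nⱼ.
Posterior concentration: (47.1, 7.1, 5.1), total = 59.3.
Joint mode component: (α_{S1}−1)/(Σα−K) = 46.1/56.3 = 0.8188.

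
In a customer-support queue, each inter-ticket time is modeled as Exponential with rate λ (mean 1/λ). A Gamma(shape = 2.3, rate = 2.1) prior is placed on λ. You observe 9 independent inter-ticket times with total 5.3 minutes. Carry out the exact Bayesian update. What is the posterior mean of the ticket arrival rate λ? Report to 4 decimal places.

1.5270

With a Gamma(shape α, rate β) prior on the exponential rate λ, the posterior after n observations with total T = Σxᵢ is Gamma(α+n, β+T).
Posterior: Gamma(2.3+9, 2.1+5.3) = Gamma(11.3, 7.4).
Posterior mean of λ = α/β = 11.3/7.4 = 1.5270.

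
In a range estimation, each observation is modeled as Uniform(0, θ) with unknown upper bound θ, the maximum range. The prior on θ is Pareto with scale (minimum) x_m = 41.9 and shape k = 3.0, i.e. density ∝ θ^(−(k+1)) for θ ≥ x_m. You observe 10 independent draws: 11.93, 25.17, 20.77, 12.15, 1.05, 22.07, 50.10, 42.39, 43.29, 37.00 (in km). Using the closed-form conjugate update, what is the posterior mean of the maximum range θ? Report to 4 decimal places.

54.2750

A Pareto(scale x_m, shape k) prior on the upper bound θ of Uniform(0, θ) is conjugate: posterior is Pareto(max(x_m, max xᵢ), k + n).
Sample maximum = 50.10; prior scale x_m = 41.9 → posterior scale = max = 50.10.
Posterior shape = 3.0 + 10 = 13.0.
E[θ|data] = k·x_m/(k−1) = 13.0·50.10/12.0 = 54.2750.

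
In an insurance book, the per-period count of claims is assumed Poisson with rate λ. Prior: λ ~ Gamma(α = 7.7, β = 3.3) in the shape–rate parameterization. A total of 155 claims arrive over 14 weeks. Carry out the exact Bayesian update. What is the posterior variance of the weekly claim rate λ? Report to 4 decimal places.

With a Gamma(shape α, rate β) prior, the Poisson likelihood is conjugate: the posterior is Gamma(α + ΣXᵢ, β + n).
Posterior: Gamma(α+S, β+n) = Gamma(7.7+155, 3.3+14) = Gamma(162.7, 17.3).
Var = α/β² = 162.7/17.3² = 0.5436.

0.5436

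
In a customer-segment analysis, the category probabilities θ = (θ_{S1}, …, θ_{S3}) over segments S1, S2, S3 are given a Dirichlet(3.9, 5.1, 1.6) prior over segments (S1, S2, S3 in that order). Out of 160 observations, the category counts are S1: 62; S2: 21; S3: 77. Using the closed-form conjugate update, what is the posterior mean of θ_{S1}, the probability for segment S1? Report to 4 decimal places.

0.3863

The Dirichlet prior is conjugate to the Multinomial likelihood: each posterior αⱼ = prior αⱼ + observed count nⱼ.
Posterior concentration: (65.9, 26.1, 78.6), total = 170.6.
E[θ_{S1}|data] = α_{S1}/Σα = 65.9/170.6 = 0.3863.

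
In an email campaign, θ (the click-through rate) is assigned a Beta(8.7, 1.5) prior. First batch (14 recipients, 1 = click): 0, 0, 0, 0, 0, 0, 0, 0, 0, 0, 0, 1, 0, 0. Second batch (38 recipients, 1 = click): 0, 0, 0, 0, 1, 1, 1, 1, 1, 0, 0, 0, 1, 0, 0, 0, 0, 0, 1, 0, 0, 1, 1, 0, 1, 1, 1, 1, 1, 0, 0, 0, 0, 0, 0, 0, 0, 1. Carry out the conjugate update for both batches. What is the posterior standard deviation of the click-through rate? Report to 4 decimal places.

0.0615

The Beta prior is conjugate to a Binomial/Bernoulli likelihood; the update adds successes to α and failures to β.
After batch 1: Beta(8.7+1, 1.5+13) = Beta(9.7, 14.5).
After batch 2: Beta(9.7+15, 14.5+23) = Beta(24.7, 37.5).
Var = αβ/((α+β)²(α+β+1)) = 24.7·37.5/(62.2²·63.2) = 0.00378818; SD = √0.00378818 = 0.0615.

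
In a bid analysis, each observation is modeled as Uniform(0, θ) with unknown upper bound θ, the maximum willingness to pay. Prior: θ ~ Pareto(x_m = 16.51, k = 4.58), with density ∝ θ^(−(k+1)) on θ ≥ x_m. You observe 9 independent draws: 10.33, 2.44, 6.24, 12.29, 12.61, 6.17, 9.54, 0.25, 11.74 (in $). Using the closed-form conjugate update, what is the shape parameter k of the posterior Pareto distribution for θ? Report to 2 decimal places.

A Pareto(scale x_m, shape k) prior on the upper bound θ of Uniform(0, θ) is conjugate: posterior is Pareto(max(x_m, max xᵢ), k + n).
Sample maximum = 12.61; prior scale x_m = 16.51 → posterior scale = max = 16.51.
Posterior shape = 4.58 + 9 = 13.58.
Posterior shape k = 13.58.

13.58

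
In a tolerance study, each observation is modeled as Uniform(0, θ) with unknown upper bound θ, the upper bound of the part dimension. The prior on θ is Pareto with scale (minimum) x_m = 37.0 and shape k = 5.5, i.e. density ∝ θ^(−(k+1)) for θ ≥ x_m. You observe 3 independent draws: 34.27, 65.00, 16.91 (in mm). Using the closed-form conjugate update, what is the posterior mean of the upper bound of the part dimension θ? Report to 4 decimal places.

A Pareto(scale x_m, shape k) prior on the upper bound θ of Uniform(0, θ) is conjugate: posterior is Pareto(max(x_m, max xᵢ), k + n).
Sample maximum = 65.00; prior scale x_m = 37.0 → posterior scale = max = 65.00.
Posterior shape = 5.5 + 3 = 8.5.
E[θ|data] = k·x_m/(k−1) = 8.5·65.00/7.5 = 73.6667.

73.6667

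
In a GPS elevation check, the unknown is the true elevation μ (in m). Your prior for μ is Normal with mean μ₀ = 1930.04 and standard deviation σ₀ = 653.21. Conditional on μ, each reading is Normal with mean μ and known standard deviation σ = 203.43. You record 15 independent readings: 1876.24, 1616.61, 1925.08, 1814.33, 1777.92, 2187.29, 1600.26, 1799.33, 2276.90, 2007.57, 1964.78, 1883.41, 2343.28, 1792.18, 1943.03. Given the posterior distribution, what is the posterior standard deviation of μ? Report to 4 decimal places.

52.3564

For Normal data with known variance σ², a Normal(μ₀, σ₀²) prior on μ is conjugate. Posterior precision = 1/σ₀² + n/σ²; posterior mean is the precision-weighted average of μ₀ and x̄.
σ₀² = 653.21² = 426683.3041, σ² = 203.43² = 41383.7649; σ² + n·σ₀² = 41383.7649 + 15·426683.3041 = 6441633.3264.
Posterior precision = 1/σ₀² + n/σ² = 1/426683.3041 + 15/41383.7649 = (σ² + n·σ₀²)/(σ₀²σ²) = 6441633.3264/(426683.3041·41383.7649); posterior variance σₙ² = σ₀²σ²/(σ² + n·σ₀²) = 426683.3041·41383.7649/6441633.3264 = 2741.193211.
Posterior SD = √σₙ² = √(426683.3041·41383.7649/6441633.3264) = 52.3564.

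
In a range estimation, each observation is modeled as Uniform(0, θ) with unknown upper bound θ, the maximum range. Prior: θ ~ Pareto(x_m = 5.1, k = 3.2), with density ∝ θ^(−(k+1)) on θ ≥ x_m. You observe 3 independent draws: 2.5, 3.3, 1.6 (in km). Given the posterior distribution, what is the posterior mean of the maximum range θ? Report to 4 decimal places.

A Pareto(scale x_m, shape k) prior on the upper bound θ of Uniform(0, θ) is conjugate: posterior is Pareto(max(x_m, max xᵢ), k + n).
Sample maximum = 3.3; prior scale x_m = 5.1 → posterior scale = max = 5.1.
Posterior shape = 3.2 + 3 = 6.2.
E[θ|data] = k·x_m/(k−1) = 6.2·5.1/5.2 = 6.0808.

6.0808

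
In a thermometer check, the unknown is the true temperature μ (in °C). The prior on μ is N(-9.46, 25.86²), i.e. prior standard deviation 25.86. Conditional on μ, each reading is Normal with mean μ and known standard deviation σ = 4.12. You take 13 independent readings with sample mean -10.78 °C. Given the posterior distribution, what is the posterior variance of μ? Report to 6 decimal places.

For Normal data with known variance σ², a Normal(μ₀, σ₀²) prior on μ is conjugate. Posterior precision = 1/σ₀² + n/σ²; posterior mean is the precision-weighted average of μ₀ and x̄.
σ₀² = 25.86² = 668.7396, σ² = 4.12² = 16.9744; σ² + n·σ₀² = 16.9744 + 13·668.7396 = 8710.5892.
Posterior precision = 1/σ₀² + n/σ² = 1/668.7396 + 13/16.9744 = (σ² + n·σ₀²)/(σ₀²σ²) = 8710.5892/(668.7396·16.9744); posterior variance σₙ² = σ₀²σ²/(σ² + n·σ₀²) = 668.7396·16.9744/8710.5892 = 1.303179.

1.303179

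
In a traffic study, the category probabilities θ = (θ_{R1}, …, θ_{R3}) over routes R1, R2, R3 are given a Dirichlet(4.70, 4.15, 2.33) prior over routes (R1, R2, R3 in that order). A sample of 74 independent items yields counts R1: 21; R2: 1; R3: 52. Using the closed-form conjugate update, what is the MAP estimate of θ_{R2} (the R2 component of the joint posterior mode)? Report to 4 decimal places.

0.0505

The Dirichlet prior is conjugate to the Multinomial likelihood: each posterior αⱼ = prior αⱼ + observed count nⱼ.
Posterior concentration: (25.70, 5.15, 54.33), total = 85.18.
Joint mode component: (α_{R2}−1)/(Σα−K) = 4.15/82.18 = 0.0505.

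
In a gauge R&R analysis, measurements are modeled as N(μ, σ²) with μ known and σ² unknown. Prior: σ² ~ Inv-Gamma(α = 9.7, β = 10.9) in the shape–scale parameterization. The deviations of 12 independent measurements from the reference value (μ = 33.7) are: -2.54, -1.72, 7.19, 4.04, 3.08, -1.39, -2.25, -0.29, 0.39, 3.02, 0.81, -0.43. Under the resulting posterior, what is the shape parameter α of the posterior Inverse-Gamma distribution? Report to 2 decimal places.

15.70

With known mean μ and an Inverse-Gamma(α, β) prior on σ², the Normal likelihood is conjugate: posterior is Inv-Gamma(α + n/2, β + Σ(xᵢ−μ)²/2).
Σ(xᵢ−μ)² = (-2.54)² + (-1.72)² + (7.19)² + (4.04)² + (3.08)² + (-1.39)² + (-2.25)² + (-0.29)² + (0.39)² + (3.02)² + (0.81)² + (-0.43)² = 104.1063.
Posterior: Inv-Gamma(9.7 + 12/2, 10.9 + 104.1063/2) = Inv-Gamma(15.70, 62.95315).
Posterior α = 15.70.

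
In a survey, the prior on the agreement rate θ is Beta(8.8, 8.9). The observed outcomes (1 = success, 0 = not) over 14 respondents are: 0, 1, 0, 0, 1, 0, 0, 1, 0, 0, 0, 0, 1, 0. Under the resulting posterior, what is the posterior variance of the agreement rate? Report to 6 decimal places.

0.007362

The Beta prior is conjugate to a Binomial/Bernoulli likelihood; the update adds successes to α and failures to β.
Posterior: Beta(α+k, β+n−k) = Beta(8.8+4, 8.9+10) = Beta(12.8, 18.9).
Var = αβ/((α+β)²(α+β+1)) = 12.8·18.9/(31.7²·32.7) = 0.007362.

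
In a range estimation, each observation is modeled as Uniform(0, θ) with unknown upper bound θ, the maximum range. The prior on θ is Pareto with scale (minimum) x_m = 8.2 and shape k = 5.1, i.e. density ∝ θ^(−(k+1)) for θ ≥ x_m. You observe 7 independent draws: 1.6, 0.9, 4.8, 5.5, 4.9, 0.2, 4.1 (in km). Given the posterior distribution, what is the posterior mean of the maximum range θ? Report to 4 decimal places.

A Pareto(scale x_m, shape k) prior on the upper bound θ of Uniform(0, θ) is conjugate: posterior is Pareto(max(x_m, max xᵢ), k + n).
Sample maximum = 5.5; prior scale x_m = 8.2 → posterior scale = max = 8.2.
Posterior shape = 5.1 + 7 = 12.1.
E[θ|data] = k·x_m/(k−1) = 12.1·8.2/11.1 = 8.9387.

8.9387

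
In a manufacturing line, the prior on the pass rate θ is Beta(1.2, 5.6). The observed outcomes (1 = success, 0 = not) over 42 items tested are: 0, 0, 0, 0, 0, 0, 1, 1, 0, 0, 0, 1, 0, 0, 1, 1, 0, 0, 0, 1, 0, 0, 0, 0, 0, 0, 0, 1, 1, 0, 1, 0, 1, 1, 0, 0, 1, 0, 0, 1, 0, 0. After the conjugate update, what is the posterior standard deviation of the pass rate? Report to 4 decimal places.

The Beta prior is conjugate to a Binomial/Bernoulli likelihood; the update adds successes to α and failures to β.
Posterior: Beta(α+k, β+n−k) = Beta(1.2+13, 5.6+29) = Beta(14.2, 34.6).
Var = αβ/((α+β)²(α+β+1)) = 14.2·34.6/(48.8²·49.8) = 0.00414281; SD = √0.00414281 = 0.0644.

0.0644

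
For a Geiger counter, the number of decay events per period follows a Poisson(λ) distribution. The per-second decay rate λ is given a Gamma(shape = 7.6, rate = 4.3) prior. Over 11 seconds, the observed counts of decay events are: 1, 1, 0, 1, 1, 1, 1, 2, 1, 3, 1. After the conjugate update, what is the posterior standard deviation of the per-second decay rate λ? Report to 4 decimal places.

0.2966

With a Gamma(shape α, rate β) prior, the Poisson likelihood is conjugate: the posterior is Gamma(α + ΣXᵢ, β + n).
Sum of counts S = 13 over n = 11 seconds.
Posterior: Gamma(α+S, β+n) = Gamma(7.6+13, 4.3+11) = Gamma(20.6, 15.3).
SD = √α/β = √20.6/15.3 = 0.2966.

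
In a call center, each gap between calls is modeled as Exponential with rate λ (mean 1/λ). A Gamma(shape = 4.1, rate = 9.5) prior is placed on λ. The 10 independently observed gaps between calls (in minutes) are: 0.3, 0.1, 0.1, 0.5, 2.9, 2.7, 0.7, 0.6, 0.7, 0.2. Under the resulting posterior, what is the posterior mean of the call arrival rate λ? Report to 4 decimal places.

0.7705

With a Gamma(shape α, rate β) prior on the exponential rate λ, the posterior after n observations with total T = Σxᵢ is Gamma(α+n, β+T).
Sum of observations T = 8.8 minutes; n = 10.
Posterior: Gamma(4.1+10, 9.5+8.8) = Gamma(14.1, 18.3).
Posterior mean of λ = α/β = 14.1/18.3 = 0.7705.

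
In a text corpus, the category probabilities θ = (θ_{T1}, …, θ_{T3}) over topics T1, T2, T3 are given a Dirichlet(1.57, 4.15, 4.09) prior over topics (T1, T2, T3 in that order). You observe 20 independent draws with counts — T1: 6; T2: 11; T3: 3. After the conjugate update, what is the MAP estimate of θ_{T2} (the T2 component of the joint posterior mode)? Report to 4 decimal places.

0.5278

The Dirichlet prior is conjugate to the Multinomial likelihood: each posterior αⱼ = prior αⱼ + observed count nⱼ.
Posterior concentration: (7.57, 15.15, 7.09), total = 29.81.
Joint mode component: (α_{T2}−1)/(Σα−K) = 14.15/26.81 = 0.5278.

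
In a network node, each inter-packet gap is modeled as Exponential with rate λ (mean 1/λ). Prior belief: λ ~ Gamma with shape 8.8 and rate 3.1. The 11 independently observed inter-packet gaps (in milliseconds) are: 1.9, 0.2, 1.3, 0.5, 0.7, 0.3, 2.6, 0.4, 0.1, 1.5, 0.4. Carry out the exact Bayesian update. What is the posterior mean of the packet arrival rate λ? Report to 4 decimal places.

With a Gamma(shape α, rate β) prior on the exponential rate λ, the posterior after n observations with total T = Σxᵢ is Gamma(α+n, β+T).
Sum of observations T = 9.9 milliseconds; n = 11.
Posterior: Gamma(8.8+11, 3.1+9.9) = Gamma(19.8, 13.0).
Posterior mean of λ = α/β = 19.8/13.0 = 1.5231.

1.5231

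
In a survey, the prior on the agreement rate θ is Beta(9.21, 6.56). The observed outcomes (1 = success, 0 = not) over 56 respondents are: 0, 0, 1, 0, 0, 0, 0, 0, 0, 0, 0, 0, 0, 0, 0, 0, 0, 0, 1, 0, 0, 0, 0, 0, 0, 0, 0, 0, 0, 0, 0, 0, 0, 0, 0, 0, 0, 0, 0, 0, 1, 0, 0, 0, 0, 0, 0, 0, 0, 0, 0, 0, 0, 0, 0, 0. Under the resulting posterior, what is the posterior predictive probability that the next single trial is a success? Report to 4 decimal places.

0.1701

The Beta prior is conjugate to a Binomial/Bernoulli likelihood; the update adds successes to α and failures to β.
Posterior: Beta(α+k, β+n−k) = Beta(9.21+3, 6.56+53) = Beta(12.21, 59.56).
For a single future Bernoulli trial, P(success | data) = α/(α+β) = 0.1701.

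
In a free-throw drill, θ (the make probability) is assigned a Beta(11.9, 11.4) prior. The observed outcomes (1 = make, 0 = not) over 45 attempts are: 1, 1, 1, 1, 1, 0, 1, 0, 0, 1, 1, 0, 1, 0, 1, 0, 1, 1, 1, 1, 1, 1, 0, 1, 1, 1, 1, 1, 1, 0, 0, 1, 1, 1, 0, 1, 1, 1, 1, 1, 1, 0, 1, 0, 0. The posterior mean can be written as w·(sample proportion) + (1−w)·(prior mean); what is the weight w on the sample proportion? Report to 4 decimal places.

0.6589

The Beta prior is conjugate to a Binomial/Bernoulli likelihood; the update adds successes to α and failures to β.
Posterior mean = (α₀+k)/(α₀+β₀+n) = [n/(α₀+β₀+n)]·(k/n) + [(α₀+β₀)/(α₀+β₀+n)]·α₀/(α₀+β₀), so only n and the prior enter the weight.
The weight on the data is w = n/(α₀+β₀+n) = 45/(11.9+11.4+45) = 45/68.3 = 0.6589.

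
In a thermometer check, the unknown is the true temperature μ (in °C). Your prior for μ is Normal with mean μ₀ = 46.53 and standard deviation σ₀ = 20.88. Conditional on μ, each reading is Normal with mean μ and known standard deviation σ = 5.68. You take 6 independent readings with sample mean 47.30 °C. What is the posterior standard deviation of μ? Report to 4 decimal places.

For Normal data with known variance σ², a Normal(μ₀, σ₀²) prior on μ is conjugate. Posterior precision = 1/σ₀² + n/σ²; posterior mean is the precision-weighted average of μ₀ and x̄.
σ₀² = 20.88² = 435.9744, σ² = 5.68² = 32.2624; σ² + n·σ₀² = 32.2624 + 6·435.9744 = 2648.1088.
Posterior precision = 1/σ₀² + n/σ² = 1/435.9744 + 6/32.2624 = (σ² + n·σ₀²)/(σ₀²σ²) = 2648.1088/(435.9744·32.2624); posterior variance σₙ² = σ₀²σ²/(σ² + n·σ₀²) = 435.9744·32.2624/2648.1088 = 5.311557.
Posterior SD = √σₙ² = √(435.9744·32.2624/2648.1088) = 2.3047.

2.3047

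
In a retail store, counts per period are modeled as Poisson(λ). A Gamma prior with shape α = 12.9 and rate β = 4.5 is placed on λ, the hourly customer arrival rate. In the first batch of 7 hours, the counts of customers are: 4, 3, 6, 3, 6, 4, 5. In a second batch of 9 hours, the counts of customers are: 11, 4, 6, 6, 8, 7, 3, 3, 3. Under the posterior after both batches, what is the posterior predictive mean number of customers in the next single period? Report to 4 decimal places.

With a Gamma(shape α, rate β) prior, the Poisson likelihood is conjugate: the posterior is Gamma(α + ΣXᵢ, β + n).
Batch 1: sum of counts S = 31 over n = 7 hours.
After batch 1: Gamma(α+S, β+n) = Gamma(12.9+31, 4.5+7) = Gamma(43.9, 11.5).
Batch 2: sum of counts S = 51 over n = 9 hours.
After batch 2: Gamma(α+S, β+n) = Gamma(43.9+51, 11.5+9) = Gamma(94.9, 20.5).
The predictive distribution for one future period is NegBinom with mean α/β = 4.6293.

4.6293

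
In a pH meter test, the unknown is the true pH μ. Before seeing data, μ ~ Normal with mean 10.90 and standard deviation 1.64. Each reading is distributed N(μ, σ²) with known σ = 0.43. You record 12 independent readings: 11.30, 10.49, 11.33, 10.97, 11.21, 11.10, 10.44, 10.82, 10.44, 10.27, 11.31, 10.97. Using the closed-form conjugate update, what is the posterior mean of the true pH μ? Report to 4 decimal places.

10.8876

For Normal data with known variance σ², a Normal(μ₀, σ₀²) prior on μ is conjugate. Posterior precision = 1/σ₀² + n/σ²; posterior mean is the precision-weighted average of μ₀ and x̄.
Σxᵢ = 11.30 + 10.49 + 11.33 + 10.97 + 11.21 + 11.10 + 10.44 + 10.82 + 10.44 + 10.27 + 11.31 + 10.97 = 130.65, so n·x̄ = 130.65.
σ₀² = 1.64² = 2.6896, σ² = 0.43² = 0.1849; σ² + n·σ₀² = 0.1849 + 12·2.6896 = 32.4601.
Posterior mean = (μ₀/σ₀² + n·x̄/σ²)/(1/σ₀² + n/σ²) = (σ²·μ₀ + σ₀²·n·x̄)/(σ² + n·σ₀²) = (0.1849·10.90 + 2.6896·130.65)/32.4601 = 353.41165/32.4601 = 10.8876.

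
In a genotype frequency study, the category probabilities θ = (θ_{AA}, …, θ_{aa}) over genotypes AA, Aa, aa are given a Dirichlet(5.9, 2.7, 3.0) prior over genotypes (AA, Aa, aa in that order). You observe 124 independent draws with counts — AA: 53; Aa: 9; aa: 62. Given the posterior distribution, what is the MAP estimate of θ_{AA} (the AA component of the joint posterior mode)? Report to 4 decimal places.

0.4367

The Dirichlet prior is conjugate to the Multinomial likelihood: each posterior αⱼ = prior αⱼ + observed count nⱼ.
Posterior concentration: (58.9, 11.7, 65.0), total = 135.6.
Joint mode component: (α_{AA}−1)/(Σα−K) = 57.9/132.6 = 0.4367.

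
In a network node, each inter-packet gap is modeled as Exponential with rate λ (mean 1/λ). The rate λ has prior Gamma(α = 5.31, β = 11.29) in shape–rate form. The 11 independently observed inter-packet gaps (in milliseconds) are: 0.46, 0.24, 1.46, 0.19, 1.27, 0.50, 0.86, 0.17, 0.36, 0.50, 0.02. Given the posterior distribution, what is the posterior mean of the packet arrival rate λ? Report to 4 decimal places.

0.9417

With a Gamma(shape α, rate β) prior on the exponential rate λ, the posterior after n observations with total T = Σxᵢ is Gamma(α+n, β+T).
Sum of observations T = 6.03 milliseconds; n = 11.
Posterior: Gamma(5.31+11, 11.29+6.03) = Gamma(16.31, 17.32).
Posterior mean of λ = α/β = 16.31/17.32 = 0.9417.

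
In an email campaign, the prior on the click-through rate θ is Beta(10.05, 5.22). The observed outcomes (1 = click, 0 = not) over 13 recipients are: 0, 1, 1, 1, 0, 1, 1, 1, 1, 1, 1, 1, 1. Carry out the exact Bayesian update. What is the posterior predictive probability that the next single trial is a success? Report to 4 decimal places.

0.7446

The Beta prior is conjugate to a Binomial/Bernoulli likelihood; the update adds successes to α and failures to β.
Posterior: Beta(α+k, β+n−k) = Beta(10.05+11, 5.22+2) = Beta(21.05, 7.22).
For a single future Bernoulli trial, P(success | data) = α/(α+β) = 0.7446.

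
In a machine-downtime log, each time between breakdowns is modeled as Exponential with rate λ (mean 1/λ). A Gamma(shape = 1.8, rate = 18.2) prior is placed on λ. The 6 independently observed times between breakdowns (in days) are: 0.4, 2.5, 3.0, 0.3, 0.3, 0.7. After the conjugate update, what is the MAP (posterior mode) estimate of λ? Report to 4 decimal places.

0.2677

With a Gamma(shape α, rate β) prior on the exponential rate λ, the posterior after n observations with total T = Σxᵢ is Gamma(α+n, β+T).
Sum of observations T = 7.2 days; n = 6.
Posterior: Gamma(1.8+6, 18.2+7.2) = Gamma(7.8, 25.4).
Mode = (α−1)/β = 0.2677.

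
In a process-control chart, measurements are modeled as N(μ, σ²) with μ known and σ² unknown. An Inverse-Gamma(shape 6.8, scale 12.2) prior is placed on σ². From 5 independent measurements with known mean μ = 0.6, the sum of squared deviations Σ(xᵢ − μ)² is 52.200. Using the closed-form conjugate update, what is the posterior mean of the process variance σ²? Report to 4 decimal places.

With known mean μ and an Inverse-Gamma(α, β) prior on σ², the Normal likelihood is conjugate: posterior is Inv-Gamma(α + n/2, β + Σ(xᵢ−μ)²/2).
Posterior: Inv-Gamma(6.8 + 5/2, 12.2 + 52.200/2) = Inv-Gamma(9.30, 38.3000).
E[σ²|data] = β/(α−1) = 38.3000/8.30 = 4.6145.

4.6145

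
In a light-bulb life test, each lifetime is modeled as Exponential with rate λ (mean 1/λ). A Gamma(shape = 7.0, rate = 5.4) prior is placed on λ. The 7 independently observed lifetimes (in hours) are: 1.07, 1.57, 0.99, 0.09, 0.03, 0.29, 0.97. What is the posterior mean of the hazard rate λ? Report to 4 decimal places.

1.3449

With a Gamma(shape α, rate β) prior on the exponential rate λ, the posterior after n observations with total T = Σxᵢ is Gamma(α+n, β+T).
Sum of observations T = 5.01 hours; n = 7.
Posterior: Gamma(7.0+7, 5.4+5.01) = Gamma(14.0, 10.41).
Posterior mean of λ = α/β = 14.0/10.41 = 1.3449.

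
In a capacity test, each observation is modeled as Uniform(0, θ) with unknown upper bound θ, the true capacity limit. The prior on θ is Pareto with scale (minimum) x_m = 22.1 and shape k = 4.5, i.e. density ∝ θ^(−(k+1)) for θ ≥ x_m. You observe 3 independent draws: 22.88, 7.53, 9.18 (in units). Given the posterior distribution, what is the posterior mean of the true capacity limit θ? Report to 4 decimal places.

26.4000

A Pareto(scale x_m, shape k) prior on the upper bound θ of Uniform(0, θ) is conjugate: posterior is Pareto(max(x_m, max xᵢ), k + n).
Sample maximum = 22.88; prior scale x_m = 22.1 → posterior scale = max = 22.88.
Posterior shape = 4.5 + 3 = 7.5.
E[θ|data] = k·x_m/(k−1) = 7.5·22.88/6.5 = 26.4000.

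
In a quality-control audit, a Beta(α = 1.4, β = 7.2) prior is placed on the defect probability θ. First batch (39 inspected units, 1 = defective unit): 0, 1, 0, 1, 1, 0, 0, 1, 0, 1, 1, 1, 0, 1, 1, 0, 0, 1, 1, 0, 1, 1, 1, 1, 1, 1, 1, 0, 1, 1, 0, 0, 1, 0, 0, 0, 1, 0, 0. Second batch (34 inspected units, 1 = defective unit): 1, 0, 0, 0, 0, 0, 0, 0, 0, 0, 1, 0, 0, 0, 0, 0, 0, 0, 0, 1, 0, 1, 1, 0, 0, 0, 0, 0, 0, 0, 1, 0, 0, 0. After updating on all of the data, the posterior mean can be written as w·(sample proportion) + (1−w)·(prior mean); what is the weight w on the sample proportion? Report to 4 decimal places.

The Beta prior is conjugate to a Binomial/Bernoulli likelihood; the update adds successes to α and failures to β.
Total number of inspected units: n = 39 + 34 = 73.
Posterior mean = (α₀+k)/(α₀+β₀+n) = [n/(α₀+β₀+n)]·(k/n) + [(α₀+β₀)/(α₀+β₀+n)]·α₀/(α₀+β₀), so only n and the prior enter the weight.
The weight on the data is w = n/(α₀+β₀+n) = 73/(1.4+7.2+73) = 73/81.6 = 0.8946.

0.8946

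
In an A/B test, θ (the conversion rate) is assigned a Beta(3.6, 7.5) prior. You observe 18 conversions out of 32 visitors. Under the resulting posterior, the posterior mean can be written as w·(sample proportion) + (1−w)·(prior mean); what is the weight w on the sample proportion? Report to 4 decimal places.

0.7425

The Beta prior is conjugate to a Binomial/Bernoulli likelihood; the update adds successes to α and failures to β.
Posterior mean = (α₀+k)/(α₀+β₀+n) = [n/(α₀+β₀+n)]·(k/n) + [(α₀+β₀)/(α₀+β₀+n)]·α₀/(α₀+β₀), so only n and the prior enter the weight.
The weight on the data is w = n/(α₀+β₀+n) = 32/(3.6+7.5+32) = 32/43.1 = 0.7425.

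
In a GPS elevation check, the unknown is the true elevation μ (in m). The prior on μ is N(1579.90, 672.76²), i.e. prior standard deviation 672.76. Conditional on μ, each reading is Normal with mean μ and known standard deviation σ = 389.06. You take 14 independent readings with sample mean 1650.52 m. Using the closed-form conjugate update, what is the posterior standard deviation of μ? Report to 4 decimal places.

102.7605

For Normal data with known variance σ², a Normal(μ₀, σ₀²) prior on μ is conjugate. Posterior precision = 1/σ₀² + n/σ²; posterior mean is the precision-weighted average of μ₀ and x̄.
σ₀² = 672.76² = 452606.0176, σ² = 389.06² = 151367.6836; σ² + n·σ₀² = 151367.6836 + 14·452606.0176 = 6487851.93.
Posterior precision = 1/σ₀² + n/σ² = 1/452606.0176 + 14/151367.6836 = (σ² + n·σ₀²)/(σ₀²σ²) = 6487851.93/(452606.0176·151367.6836); posterior variance σₙ² = σ₀²σ²/(σ² + n·σ₀²) = 452606.0176·151367.6836/6487851.93 = 10559.723805.
Posterior SD = √σₙ² = √(452606.0176·151367.6836/6487851.93) = 102.7605.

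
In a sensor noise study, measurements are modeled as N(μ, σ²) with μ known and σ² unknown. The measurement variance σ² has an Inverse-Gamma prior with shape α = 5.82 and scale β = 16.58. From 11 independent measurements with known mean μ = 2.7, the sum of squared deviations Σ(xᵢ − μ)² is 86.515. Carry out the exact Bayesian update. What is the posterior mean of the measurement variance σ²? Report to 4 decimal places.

With known mean μ and an Inverse-Gamma(α, β) prior on σ², the Normal likelihood is conjugate: posterior is Inv-Gamma(α + n/2, β + Σ(xᵢ−μ)²/2).
Posterior: Inv-Gamma(5.82 + 11/2, 16.58 + 86.515/2) = Inv-Gamma(11.32, 59.8375).
E[σ²|data] = β/(α−1) = 59.8375/10.32 = 5.7982.

5.7982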